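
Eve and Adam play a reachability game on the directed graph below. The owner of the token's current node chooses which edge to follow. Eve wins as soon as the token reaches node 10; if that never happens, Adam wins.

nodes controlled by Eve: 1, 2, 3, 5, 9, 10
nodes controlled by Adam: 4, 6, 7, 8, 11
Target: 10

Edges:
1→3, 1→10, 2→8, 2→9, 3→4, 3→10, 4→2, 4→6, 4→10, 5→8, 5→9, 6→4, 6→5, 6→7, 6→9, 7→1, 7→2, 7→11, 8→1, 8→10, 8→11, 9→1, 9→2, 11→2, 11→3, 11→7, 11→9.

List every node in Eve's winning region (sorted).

1, 2, 3, 5, 9, 10

A0 = {10}
A1: add {1, 3} — 1 (Eve) has 1→10; 3 (Eve) has 3→10.
A2: add {9} — 9 (Eve) has 9→1.
A3: add {2, 5} — 2 (Eve) has 2→9; 5 (Eve) has 5→9.
A4 = A3; e.g. 4 (Adam) can still go to 6. Fixed point.
Eve's winning region = {1, 2, 3, 5, 9, 10}.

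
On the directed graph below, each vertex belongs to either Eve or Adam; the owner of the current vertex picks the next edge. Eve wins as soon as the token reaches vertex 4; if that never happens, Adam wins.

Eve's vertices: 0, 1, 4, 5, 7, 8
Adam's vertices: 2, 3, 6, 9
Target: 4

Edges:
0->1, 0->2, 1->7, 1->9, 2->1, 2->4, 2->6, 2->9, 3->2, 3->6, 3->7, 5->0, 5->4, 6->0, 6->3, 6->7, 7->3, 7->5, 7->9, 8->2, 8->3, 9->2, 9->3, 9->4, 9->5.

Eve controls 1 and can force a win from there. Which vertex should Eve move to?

A0 = {4}
A1: add {5} — 5 (Eve) has 5→4.
A2: add {7} — 7 (Eve) has 7→5.
A3: add {1} — 1 (Eve) has 1→7.
A4: add {0} — 0 (Eve) has 0→1.
A5 = A4; e.g. 2 (Adam) can still go to 6. Fixed point.
From 1, successor 7 is in the attractor (rank 2); the other successor 9 is not.

7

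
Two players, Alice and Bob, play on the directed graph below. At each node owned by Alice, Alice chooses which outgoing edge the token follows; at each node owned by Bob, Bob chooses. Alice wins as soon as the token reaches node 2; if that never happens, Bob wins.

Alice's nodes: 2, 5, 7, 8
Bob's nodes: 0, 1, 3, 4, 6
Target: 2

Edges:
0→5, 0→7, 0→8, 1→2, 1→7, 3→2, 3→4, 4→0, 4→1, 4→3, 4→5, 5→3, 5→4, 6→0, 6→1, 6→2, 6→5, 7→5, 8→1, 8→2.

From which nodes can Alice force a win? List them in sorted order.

A0 = {2}
A1: add {8} — 8 (Alice) has 8→2.
A2 = A1; e.g. 0 (Bob) can still go to 5. Fixed point.
Alice's winning region = {2, 8}.

2, 8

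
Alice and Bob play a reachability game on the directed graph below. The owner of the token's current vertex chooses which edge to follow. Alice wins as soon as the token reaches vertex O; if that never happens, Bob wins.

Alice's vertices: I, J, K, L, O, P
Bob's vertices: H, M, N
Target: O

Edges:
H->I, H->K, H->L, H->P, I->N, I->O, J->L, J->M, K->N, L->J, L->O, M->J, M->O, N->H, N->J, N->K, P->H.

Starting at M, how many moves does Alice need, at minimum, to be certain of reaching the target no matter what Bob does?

A0 = {O}
A1: add {I, L} — I (Alice) has I→O; L (Alice) has L→O.
A2: add {J} — J (Alice) has J→L.
A3: add {M} — M (Bob): all of {J, O} already in.
A4 = A3; e.g. H (Bob) can still go to K. Fixed point.
M enters the attractor at level 3, so Alice can force the target in 3 moves from there.

3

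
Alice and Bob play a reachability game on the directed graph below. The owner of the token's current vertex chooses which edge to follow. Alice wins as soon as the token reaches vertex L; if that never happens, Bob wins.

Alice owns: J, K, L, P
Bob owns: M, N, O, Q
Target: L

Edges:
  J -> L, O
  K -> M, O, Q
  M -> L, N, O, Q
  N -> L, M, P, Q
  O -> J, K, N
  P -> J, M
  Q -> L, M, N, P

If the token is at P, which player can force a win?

Alice

A0 = {L}
A1: add {J} — J (Alice) has J→L.
A2: add {P} — P (Alice) has P→J.
A3 = A2; e.g. K (Alice) has no edge into A2. Fixed point.
P ∈ A2, so Alice can force the target.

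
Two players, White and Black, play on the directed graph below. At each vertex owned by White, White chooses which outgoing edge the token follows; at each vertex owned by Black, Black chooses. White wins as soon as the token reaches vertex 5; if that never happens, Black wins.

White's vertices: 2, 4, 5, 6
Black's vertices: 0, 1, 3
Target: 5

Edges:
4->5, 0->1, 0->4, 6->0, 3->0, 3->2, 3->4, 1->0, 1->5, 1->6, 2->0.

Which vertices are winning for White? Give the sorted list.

A0 = {5}
A1: add {4} — 4 (White) has 4→5.
A2 = A1; e.g. 0 (Black) can still go to 1. Fixed point.
White's winning region = {4, 5}.

4, 5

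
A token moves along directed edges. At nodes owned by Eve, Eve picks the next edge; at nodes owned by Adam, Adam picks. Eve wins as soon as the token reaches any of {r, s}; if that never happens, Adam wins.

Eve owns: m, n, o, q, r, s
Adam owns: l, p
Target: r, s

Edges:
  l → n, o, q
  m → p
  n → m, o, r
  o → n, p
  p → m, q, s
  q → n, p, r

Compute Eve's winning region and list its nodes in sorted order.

A0 = {r, s}
A1: add {n, q} — n (Eve) has n→r; q (Eve) has q→r.
A2: add {o} — o (Eve) has o→n.
A3: add {l} — l (Adam): all of {n, o, q} already in.
A4 = A3; e.g. m (Eve) has no edge into A3. Fixed point.
Eve's winning region = {l, n, o, q, r, s}.

l, n, o, q, r, s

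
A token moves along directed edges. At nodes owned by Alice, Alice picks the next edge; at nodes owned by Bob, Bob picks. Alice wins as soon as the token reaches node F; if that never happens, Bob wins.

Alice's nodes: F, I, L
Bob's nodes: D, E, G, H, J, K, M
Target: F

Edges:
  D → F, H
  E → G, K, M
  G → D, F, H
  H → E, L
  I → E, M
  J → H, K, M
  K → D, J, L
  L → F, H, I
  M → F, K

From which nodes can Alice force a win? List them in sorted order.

F, L

A0 = {F}
A1: add {L} — L (Alice) has L→F.
A2 = A1; e.g. D (Bob) can still go to H. Fixed point.
Alice's winning region = {F, L}.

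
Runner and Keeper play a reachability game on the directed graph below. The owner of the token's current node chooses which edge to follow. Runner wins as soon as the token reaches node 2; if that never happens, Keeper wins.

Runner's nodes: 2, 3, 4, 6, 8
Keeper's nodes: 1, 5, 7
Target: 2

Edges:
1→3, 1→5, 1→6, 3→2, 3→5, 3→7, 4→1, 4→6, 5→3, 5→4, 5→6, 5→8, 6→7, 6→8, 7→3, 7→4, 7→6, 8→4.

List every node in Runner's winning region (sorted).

2, 3

A0 = {2}
A1: add {3} — 3 (Runner) has 3→2.
A2 = A1; e.g. 1 (Keeper) can still go to 5. Fixed point.
Runner's winning region = {2, 3}.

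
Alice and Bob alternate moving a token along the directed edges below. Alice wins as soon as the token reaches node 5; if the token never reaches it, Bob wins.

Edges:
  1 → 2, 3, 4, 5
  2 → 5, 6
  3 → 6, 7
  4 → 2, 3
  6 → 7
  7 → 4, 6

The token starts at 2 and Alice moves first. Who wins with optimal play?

Track states (vertex, player-to-move).
A0 = {(5,Alice), (5,Bob)}
A1: add {(1,Alice), (2,Alice)}.
(2,Alice) ∈ A1 ⇒ Alice forces the target.

Alice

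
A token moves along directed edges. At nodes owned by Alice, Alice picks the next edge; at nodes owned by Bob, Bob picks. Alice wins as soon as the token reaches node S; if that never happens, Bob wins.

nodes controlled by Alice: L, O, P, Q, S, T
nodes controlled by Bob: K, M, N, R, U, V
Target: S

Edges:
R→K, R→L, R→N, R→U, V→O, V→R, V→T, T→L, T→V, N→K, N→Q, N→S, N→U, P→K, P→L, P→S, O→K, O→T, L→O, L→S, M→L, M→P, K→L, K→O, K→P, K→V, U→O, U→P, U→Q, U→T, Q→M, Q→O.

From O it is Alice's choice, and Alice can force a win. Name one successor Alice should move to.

A0 = {S}
A1: add {L, P} — L (Alice) has L→S; P (Alice) has P→S.
A2: add {M, T} — M (Bob): all of {L, P} already in; T (Alice) has T→L.
A3: add {O, Q} — O (Alice) has O→T; Q (Alice) has Q→M.
A4: add {U} — U (Bob): all of {O, P, Q, T} already in.
A5 = A4; e.g. K (Bob) can still go to V. Fixed point.
From O, successor T is in the attractor (rank 2); the other successor K is not.

T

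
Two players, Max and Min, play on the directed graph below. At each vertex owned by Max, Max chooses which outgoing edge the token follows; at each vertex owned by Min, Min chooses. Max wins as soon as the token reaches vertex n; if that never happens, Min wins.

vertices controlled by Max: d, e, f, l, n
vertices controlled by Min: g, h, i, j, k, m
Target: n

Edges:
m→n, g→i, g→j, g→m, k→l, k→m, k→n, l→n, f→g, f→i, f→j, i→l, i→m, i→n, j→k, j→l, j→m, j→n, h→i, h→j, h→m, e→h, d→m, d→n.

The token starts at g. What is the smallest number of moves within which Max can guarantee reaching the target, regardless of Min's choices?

A0 = {n}
A1: add {d, l, m} — d (Max) has d→n; l (Max) has l→n; m (Min): all of {n} already in.
A2: add {i, k} — i (Min): all of {l, m, n} already in; k (Min): all of {l, m, n} already in.
A3: add {f, j} — f (Max) has f→i; j (Min): all of {k, l, m, n} already in.
A4: add {g, h} — g (Min): all of {i, j, m} already in; h (Min): all of {i, j, m} already in.
g enters the attractor at level 4, so Max can force the target in 4 moves from there.

4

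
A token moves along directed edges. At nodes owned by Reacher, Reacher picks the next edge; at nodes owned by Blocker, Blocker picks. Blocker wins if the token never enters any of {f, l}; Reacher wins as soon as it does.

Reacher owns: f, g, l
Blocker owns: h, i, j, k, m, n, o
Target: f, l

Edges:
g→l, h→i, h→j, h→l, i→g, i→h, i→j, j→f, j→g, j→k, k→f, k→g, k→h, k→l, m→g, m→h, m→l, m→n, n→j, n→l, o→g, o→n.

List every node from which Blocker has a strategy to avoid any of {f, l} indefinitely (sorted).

A0 = {f, l}
A1: add {g} — g (Reacher) has g→l.
A2 = A1; e.g. h (Blocker) can still go to i. Fixed point.
Reacher's attractor = {f, g, l}; Blocker avoids the target exactly from the complement.

h, i, j, k, m, n, o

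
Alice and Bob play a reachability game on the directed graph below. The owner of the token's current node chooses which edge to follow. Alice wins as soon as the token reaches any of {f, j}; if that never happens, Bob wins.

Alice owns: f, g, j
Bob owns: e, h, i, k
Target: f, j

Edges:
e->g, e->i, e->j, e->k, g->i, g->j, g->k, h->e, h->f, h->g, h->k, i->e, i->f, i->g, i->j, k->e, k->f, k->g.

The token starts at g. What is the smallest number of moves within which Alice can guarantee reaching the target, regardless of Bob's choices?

1

A0 = {f, j}
A1: add {g} — g (Alice) has g→j.
A2 = A1; e.g. e (Bob) can still go to i. Fixed point.
g enters the attractor at level 1, so Alice can force the target in 1 move from there.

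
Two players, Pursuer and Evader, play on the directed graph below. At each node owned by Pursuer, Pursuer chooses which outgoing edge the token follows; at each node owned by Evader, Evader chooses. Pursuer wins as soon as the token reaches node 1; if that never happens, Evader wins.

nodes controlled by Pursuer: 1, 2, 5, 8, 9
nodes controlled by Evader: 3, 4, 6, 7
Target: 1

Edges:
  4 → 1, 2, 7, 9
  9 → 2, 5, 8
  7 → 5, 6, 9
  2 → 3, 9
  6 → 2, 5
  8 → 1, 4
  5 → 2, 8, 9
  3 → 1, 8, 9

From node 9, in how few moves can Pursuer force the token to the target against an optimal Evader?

2

A0 = {1}
A1: add {8} — 8 (Pursuer) has 8→1.
A2: add {5, 9} — 5 (Pursuer) has 5→8; 9 (Pursuer) has 9→8.
9 enters the attractor at level 2, so Pursuer can force the target in 2 moves from there.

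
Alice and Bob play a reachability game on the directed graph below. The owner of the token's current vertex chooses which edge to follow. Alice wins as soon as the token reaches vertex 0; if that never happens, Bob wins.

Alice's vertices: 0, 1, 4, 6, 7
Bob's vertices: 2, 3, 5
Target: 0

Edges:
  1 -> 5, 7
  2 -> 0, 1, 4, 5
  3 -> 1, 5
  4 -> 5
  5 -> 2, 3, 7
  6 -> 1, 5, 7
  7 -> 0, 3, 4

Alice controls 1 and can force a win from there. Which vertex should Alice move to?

7

A0 = {0}
A1: add {7} — 7 (Alice) has 7→0.
A2: add {1, 6} — 1 (Alice) has 1→7; 6 (Alice) has 6→7.
A3 = A2; e.g. 2 (Bob) can still go to 4. Fixed point.
From 1, successor 7 is in the attractor (rank 1); the other successor 5 is not.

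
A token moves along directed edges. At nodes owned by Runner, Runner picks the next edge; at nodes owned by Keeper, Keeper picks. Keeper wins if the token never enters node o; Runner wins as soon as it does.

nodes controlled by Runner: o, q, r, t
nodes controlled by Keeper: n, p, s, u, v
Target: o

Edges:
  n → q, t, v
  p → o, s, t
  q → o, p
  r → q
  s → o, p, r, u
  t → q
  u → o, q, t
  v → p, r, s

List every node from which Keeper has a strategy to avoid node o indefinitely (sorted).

n, p, s, v

A0 = {o}
A1: add {q} — q (Runner) has q→o.
A2: add {r, t} — r (Runner) has r→q; t (Runner) has t→q.
A3: add {u} — u (Keeper): all of {o, q, t} already in.
A4 = A3; e.g. n (Keeper) can still go to v. Fixed point.
Runner's attractor = {o, q, r, t, u}; Keeper avoids the target exactly from the complement.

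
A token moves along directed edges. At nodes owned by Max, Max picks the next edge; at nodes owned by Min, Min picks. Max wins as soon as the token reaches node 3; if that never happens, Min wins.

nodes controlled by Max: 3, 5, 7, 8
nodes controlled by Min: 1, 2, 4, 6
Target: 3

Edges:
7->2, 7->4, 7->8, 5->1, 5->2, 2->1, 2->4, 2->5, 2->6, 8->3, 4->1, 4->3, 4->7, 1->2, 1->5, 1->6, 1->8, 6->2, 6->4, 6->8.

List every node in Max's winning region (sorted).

3, 7, 8

A0 = {3}
A1: add {8} — 8 (Max) has 8→3.
A2: add {7} — 7 (Max) has 7→8.
A3 = A2; e.g. 1 (Min) can still go to 2. Fixed point.
Max's winning region = {3, 7, 8}.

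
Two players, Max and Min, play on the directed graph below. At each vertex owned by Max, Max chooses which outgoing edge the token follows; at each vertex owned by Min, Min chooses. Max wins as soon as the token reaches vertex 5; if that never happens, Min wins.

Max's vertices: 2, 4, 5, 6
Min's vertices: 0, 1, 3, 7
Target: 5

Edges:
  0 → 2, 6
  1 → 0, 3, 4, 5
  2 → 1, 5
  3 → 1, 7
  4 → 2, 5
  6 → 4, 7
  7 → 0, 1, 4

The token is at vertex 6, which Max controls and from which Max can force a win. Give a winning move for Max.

A0 = {5}
A1: add {2, 4} — 2 (Max) has 2→5; 4 (Max) has 4→5.
A2: add {6} — 6 (Max) has 6→4.
A3: add {0} — 0 (Min): all of {2, 6} already in.
A4 = A3; e.g. 1 (Min) can still go to 3. Fixed point.
From 6, successor 4 is in the attractor (rank 1); the other successor 7 is not.

4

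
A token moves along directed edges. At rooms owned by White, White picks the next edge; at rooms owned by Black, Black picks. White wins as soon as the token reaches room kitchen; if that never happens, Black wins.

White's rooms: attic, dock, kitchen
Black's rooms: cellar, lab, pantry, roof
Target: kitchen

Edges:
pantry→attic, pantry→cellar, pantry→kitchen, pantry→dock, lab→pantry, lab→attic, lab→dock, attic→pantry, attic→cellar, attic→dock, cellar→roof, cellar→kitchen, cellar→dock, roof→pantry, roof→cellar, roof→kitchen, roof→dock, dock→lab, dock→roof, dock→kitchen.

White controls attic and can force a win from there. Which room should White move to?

dock

A0 = {kitchen}
A1: add {dock} — dock (White) has dock→kitchen.
A2: add {attic} — attic (White) has attic→dock.
A3 = A2; e.g. pantry (Black) can still go to cellar. Fixed point.
From attic, successor dock is in the attractor (rank 1); the other successors cellar, pantry are not.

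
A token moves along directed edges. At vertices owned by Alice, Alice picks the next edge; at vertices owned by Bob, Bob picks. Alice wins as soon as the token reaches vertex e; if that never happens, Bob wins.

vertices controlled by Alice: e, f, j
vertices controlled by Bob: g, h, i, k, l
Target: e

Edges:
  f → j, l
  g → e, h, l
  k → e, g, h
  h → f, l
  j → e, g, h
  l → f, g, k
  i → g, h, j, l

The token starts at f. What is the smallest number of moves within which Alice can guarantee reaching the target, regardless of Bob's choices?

2

A0 = {e}
A1: add {j} — j (Alice) has j→e.
A2: add {f} — f (Alice) has f→j.
A3 = A2; e.g. g (Bob) can still go to h. Fixed point.
f enters the attractor at level 2, so Alice can force the target in 2 moves from there.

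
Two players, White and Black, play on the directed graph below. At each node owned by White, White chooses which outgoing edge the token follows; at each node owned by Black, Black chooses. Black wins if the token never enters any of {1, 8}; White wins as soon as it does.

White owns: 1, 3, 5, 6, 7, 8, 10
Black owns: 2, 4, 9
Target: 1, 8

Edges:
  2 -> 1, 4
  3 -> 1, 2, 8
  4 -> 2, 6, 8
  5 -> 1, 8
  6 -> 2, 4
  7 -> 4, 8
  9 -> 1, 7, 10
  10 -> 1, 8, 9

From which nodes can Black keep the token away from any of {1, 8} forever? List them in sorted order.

A0 = {1, 8}
A1: add {3, 5, 7, 10} — 3 (White) has 3→1; 5 (White) has 5→1; 7 (White) has 7→8; 10 (White) has 10→1.
A2: add {9} — 9 (Black): all of {1, 7, 10} already in.
A3 = A2; e.g. 2 (Black) can still go to 4. Fixed point.
White's attractor = {1, 3, 5, 7, 8, 9, 10}; Black avoids the target exactly from the complement.

2, 4, 6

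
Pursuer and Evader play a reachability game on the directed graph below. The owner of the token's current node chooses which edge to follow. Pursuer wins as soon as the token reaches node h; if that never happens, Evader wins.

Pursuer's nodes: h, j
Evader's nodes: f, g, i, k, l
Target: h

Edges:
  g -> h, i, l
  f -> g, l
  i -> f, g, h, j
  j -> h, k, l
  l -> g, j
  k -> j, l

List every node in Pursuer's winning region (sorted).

A0 = {h}
A1: add {j} — j (Pursuer) has j→h.
A2 = A1; e.g. f (Evader) can still go to g. Fixed point.
Pursuer's winning region = {h, j}.

h, j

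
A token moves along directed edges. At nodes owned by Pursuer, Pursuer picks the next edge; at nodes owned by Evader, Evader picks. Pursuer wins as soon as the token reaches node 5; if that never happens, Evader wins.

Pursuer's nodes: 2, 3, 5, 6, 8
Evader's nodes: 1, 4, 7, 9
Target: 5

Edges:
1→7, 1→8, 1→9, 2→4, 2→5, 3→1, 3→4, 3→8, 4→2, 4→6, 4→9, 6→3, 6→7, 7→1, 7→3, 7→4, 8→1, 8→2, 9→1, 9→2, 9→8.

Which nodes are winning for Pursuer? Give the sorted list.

2, 3, 5, 6, 8

A0 = {5}
A1: add {2} — 2 (Pursuer) has 2→5.
A2: add {8} — 8 (Pursuer) has 8→2.
A3: add {3} — 3 (Pursuer) has 3→8.
A4: add {6} — 6 (Pursuer) has 6→3.
A5 = A4; e.g. 1 (Evader) can still go to 7. Fixed point.
Pursuer's winning region = {2, 3, 5, 6, 8}.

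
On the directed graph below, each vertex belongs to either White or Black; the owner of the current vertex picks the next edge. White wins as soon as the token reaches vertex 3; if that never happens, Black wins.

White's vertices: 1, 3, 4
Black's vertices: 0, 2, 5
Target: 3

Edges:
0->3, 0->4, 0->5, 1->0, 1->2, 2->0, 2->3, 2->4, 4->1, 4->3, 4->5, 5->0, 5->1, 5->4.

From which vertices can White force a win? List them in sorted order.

3, 4

A0 = {3}
A1: add {4} — 4 (White) has 4→3.
A2 = A1; e.g. 0 (Black) can still go to 5. Fixed point.
White's winning region = {3, 4}.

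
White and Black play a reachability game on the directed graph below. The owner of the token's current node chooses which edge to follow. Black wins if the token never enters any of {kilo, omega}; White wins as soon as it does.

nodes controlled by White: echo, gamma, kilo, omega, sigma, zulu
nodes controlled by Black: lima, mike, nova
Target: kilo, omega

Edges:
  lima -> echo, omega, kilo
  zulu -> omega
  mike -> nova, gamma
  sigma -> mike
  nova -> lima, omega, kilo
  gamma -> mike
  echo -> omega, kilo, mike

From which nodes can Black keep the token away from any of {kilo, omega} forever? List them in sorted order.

A0 = {kilo, omega}
A1: add {echo, zulu} — echo (White) has echo→omega; zulu (White) has zulu→omega.
A2: add {lima} — lima (Black): all of {echo, omega, kilo} already in.
A3: add {nova} — nova (Black): all of {lima, omega, kilo} already in.
A4 = A3; e.g. gamma (White) has no edge into A3. Fixed point.
White's attractor = {echo, kilo, lima, nova, omega, zulu}; Black avoids the target exactly from the complement.

gamma, mike, sigma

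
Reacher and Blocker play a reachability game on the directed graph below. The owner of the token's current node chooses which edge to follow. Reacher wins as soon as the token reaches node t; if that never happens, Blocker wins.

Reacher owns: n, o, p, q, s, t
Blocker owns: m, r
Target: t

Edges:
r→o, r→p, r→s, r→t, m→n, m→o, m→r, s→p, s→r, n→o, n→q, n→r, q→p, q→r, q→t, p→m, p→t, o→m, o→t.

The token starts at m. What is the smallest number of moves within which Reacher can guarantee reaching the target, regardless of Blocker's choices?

4

A0 = {t}
A1: add {o, p, q} — o (Reacher) has o→t; p (Reacher) has p→t; q (Reacher) has q→t.
A2: add {n, s} — n (Reacher) has n→o; s (Reacher) has s→p.
A3: add {r} — r (Blocker): all of {o, p, s, t} already in.
A4: add {m} — m (Blocker): all of {n, o, r} already in.
A4 = all vertices. Fixed point.
m enters the attractor at level 4, so Reacher can force the target in 4 moves from there.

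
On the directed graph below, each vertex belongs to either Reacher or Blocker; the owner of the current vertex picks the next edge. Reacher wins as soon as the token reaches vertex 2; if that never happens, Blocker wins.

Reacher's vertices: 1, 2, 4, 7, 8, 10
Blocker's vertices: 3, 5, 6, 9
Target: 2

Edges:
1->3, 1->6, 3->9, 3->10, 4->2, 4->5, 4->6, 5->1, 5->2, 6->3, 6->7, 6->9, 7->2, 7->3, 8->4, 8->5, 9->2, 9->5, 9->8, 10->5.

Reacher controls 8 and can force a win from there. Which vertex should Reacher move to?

A0 = {2}
A1: add {4, 7} — 4 (Reacher) has 4→2; 7 (Reacher) has 7→2.
A2: add {8} — 8 (Reacher) has 8→4.
A3 = A2; e.g. 1 (Reacher) has no edge into A2. Fixed point.
From 8, successor 4 is in the attractor (rank 1); the other successor 5 is not.

4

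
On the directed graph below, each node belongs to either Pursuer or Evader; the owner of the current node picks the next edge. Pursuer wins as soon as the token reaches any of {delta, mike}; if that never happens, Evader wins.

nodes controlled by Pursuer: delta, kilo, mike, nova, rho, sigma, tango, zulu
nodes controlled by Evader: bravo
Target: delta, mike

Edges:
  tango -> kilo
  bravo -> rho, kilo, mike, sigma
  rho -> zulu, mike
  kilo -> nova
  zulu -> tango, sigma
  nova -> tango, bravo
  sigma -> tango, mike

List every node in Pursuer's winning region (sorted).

delta, mike, rho, sigma, zulu

A0 = {delta, mike}
A1: add {rho, sigma} — rho (Pursuer) has rho→mike; sigma (Pursuer) has sigma→mike.
A2: add {zulu} — zulu (Pursuer) has zulu→sigma.
A3 = A2; e.g. tango (Pursuer) has no edge into A2. Fixed point.
Pursuer's winning region = {delta, mike, rho, sigma, zulu}.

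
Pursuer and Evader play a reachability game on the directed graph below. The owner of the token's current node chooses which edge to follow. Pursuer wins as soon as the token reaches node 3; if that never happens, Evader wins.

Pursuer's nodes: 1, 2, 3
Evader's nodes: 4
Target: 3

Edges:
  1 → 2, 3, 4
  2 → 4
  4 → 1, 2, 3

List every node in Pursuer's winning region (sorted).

A0 = {3}
A1: add {1} — 1 (Pursuer) has 1→3.
A2 = A1; e.g. 2 (Pursuer) has no edge into A1. Fixed point.
Pursuer's winning region = {1, 3}.

1, 3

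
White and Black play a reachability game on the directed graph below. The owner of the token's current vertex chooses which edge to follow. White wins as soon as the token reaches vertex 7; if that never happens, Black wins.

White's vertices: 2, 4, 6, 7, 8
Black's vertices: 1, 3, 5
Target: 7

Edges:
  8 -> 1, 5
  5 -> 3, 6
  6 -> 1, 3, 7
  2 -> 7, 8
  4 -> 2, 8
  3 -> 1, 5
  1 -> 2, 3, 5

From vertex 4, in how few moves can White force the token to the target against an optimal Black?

2

A0 = {7}
A1: add {2, 6} — 2 (White) has 2→7; 6 (White) has 6→7.
A2: add {4} — 4 (White) has 4→2.
A3 = A2; e.g. 1 (Black) can still go to 3. Fixed point.
4 enters the attractor at level 2, so White can force the target in 2 moves from there.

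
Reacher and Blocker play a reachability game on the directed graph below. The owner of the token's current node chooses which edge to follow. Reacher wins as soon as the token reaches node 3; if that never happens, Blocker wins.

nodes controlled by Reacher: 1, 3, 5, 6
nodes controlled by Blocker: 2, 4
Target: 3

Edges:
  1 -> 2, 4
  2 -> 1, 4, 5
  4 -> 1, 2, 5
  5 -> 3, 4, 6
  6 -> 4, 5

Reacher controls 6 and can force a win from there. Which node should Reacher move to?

5

A0 = {3}
A1: add {5} — 5 (Reacher) has 5→3.
A2: add {6} — 6 (Reacher) has 6→5.
A3 = A2; e.g. 1 (Reacher) has no edge into A2. Fixed point.
From 6, successor 5 is in the attractor (rank 1); the other successor 4 is not.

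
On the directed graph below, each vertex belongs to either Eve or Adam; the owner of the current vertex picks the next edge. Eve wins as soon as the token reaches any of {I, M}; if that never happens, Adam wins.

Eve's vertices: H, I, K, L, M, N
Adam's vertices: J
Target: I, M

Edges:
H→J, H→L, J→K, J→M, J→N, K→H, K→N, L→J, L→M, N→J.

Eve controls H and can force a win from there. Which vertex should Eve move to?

L

A0 = {I, M}
A1: add {L} — L (Eve) has L→M.
A2: add {H} — H (Eve) has H→L.
A3: add {K} — K (Eve) has K→H.
A4 = A3; e.g. J (Adam) can still go to N. Fixed point.
From H, successor L is in the attractor (rank 1); the other successor J is not.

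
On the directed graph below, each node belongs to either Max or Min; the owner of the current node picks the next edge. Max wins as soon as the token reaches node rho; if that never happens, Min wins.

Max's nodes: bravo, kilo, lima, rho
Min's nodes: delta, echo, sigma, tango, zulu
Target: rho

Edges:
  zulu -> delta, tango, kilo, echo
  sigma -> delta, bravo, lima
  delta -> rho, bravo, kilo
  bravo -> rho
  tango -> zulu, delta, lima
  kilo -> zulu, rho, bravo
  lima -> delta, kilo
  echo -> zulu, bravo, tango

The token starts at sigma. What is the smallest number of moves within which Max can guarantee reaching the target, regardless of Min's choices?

A0 = {rho}
A1: add {bravo, kilo} — bravo (Max) has bravo→rho; kilo (Max) has kilo→rho.
A2: add {delta, lima} — delta (Min): all of {rho, bravo, kilo} already in; lima (Max) has lima→kilo.
A3: add {sigma} — sigma (Min): all of {delta, bravo, lima} already in.
A4 = A3; e.g. zulu (Min) can still go to tango. Fixed point.
sigma enters the attractor at level 3, so Max can force the target in 3 moves from there.

3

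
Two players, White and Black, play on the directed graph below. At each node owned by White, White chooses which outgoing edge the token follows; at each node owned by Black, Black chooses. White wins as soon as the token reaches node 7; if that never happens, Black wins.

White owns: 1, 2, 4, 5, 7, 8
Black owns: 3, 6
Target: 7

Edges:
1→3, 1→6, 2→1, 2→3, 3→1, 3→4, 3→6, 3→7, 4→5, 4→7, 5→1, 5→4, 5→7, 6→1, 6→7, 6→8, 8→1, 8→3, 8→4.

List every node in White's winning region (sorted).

A0 = {7}
A1: add {4, 5} — 4 (White) has 4→7; 5 (White) has 5→7.
A2: add {8} — 8 (White) has 8→4.
A3 = A2; e.g. 1 (White) has no edge into A2. Fixed point.
White's winning region = {4, 5, 7, 8}.

4, 5, 7, 8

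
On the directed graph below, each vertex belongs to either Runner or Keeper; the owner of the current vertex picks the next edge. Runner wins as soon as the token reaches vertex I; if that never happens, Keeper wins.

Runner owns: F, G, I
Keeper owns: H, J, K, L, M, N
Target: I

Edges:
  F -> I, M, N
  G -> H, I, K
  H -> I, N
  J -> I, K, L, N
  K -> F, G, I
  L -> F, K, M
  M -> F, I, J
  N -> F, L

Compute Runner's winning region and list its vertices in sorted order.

F, G, I, K

A0 = {I}
A1: add {F, G} — F (Runner) has F→I; G (Runner) has G→I.
A2: add {K} — K (Keeper): all of {F, G, I} already in.
A3 = A2; e.g. H (Keeper) can still go to N. Fixed point.
Runner's winning region = {F, G, I, K}.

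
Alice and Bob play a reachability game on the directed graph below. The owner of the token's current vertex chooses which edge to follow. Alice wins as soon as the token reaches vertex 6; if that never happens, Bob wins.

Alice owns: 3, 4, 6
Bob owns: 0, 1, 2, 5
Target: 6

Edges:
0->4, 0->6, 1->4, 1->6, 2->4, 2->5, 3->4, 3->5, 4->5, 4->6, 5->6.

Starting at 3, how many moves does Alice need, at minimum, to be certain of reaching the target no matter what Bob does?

2

A0 = {6}
A1: add {4, 5} — 4 (Alice) has 4→6; 5 (Bob): all of {6} already in.
A2: add {0, 1, 2, 3} — 0 (Bob): all of {4, 6} already in; 1 (Bob): all of {4, 6} already in; 2 (Bob): all of {4, 5} already in; 3 (Alice) has 3→4.
A2 = all vertices. Fixed point.
3 enters the attractor at level 2, so Alice can force the target in 2 moves from there.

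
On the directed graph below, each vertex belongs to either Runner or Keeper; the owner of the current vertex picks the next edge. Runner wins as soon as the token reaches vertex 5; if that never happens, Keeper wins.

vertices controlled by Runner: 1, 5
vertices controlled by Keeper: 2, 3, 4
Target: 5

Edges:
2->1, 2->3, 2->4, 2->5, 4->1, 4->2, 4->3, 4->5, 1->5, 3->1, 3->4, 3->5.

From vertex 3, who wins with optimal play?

A0 = {5}
A1: add {1} — 1 (Runner) has 1→5.
A2 = A1; e.g. 2 (Keeper) can still go to 3. Fixed point.
3 never enters the attractor, so Keeper can avoid the target forever.

Keeper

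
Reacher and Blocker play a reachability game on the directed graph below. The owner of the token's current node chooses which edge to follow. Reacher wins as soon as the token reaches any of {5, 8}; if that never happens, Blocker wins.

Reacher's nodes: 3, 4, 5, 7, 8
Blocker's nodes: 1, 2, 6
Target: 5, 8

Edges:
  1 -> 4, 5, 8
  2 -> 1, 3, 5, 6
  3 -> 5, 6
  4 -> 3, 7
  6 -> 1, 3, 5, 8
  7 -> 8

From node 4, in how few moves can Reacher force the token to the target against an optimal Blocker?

2

A0 = {5, 8}
A1: add {3, 7} — 3 (Reacher) has 3→5; 7 (Reacher) has 7→8.
A2: add {4} — 4 (Reacher) has 4→3.
4 enters the attractor at level 2, so Reacher can force the target in 2 moves from there.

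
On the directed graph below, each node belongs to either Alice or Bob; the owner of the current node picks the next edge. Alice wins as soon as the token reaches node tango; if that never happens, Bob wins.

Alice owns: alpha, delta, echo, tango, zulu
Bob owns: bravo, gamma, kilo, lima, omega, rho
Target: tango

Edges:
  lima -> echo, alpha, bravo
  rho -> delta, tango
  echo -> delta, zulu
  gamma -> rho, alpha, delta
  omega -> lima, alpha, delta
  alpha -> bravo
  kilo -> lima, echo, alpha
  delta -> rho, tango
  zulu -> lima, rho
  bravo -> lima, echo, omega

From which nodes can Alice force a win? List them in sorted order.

A0 = {tango}
A1: add {delta} — delta (Alice) has delta→tango.
A2: add {echo, rho} — rho (Bob): all of {delta, tango} already in; echo (Alice) has echo→delta.
A3: add {zulu} — zulu (Alice) has zulu→rho.
A4 = A3; e.g. lima (Bob) can still go to alpha. Fixed point.
Alice's winning region = {delta, echo, rho, tango, zulu}.

delta, echo, rho, tango, zulu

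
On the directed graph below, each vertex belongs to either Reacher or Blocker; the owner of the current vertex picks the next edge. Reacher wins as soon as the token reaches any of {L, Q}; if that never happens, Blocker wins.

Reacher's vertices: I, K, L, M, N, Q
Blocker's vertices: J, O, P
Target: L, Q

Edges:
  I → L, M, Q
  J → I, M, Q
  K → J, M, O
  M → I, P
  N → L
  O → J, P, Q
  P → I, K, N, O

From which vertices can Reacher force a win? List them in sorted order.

A0 = {L, Q}
A1: add {I, N} — I (Reacher) has I→L; N (Reacher) has N→L.
A2: add {M} — M (Reacher) has M→I.
A3: add {J, K} — J (Blocker): all of {I, M, Q} already in; K (Reacher) has K→M.
A4 = A3; e.g. O (Blocker) can still go to P. Fixed point.
Reacher's winning region = {I, J, K, L, M, N, Q}.

I, J, K, L, M, N, Q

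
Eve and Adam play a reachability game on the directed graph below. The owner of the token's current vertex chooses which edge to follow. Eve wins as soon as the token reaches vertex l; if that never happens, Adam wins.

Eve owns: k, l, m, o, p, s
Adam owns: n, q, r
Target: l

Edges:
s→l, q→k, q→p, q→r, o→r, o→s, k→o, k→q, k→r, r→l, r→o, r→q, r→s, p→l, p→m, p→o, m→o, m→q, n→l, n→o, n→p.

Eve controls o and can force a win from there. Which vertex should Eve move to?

A0 = {l}
A1: add {p, s} — p (Eve) has p→l; s (Eve) has s→l.
A2: add {o} — o (Eve) has o→s.
A3: add {k, m, n} — k (Eve) has k→o; m (Eve) has m→o; n (Adam): all of {l, o, p} already in.
A4 = A3; e.g. q (Adam) can still go to r. Fixed point.
From o, successor s is in the attractor (rank 1); the other successor r is not.

s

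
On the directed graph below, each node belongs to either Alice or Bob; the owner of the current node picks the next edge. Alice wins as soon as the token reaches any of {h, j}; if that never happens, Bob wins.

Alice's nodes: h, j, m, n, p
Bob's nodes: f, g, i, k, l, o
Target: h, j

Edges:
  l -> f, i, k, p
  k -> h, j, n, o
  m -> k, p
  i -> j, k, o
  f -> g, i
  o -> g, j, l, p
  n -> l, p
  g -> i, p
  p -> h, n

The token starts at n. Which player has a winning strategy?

A0 = {h, j}
A1: add {p} — p (Alice) has p→h.
A2: add {m, n} — m (Alice) has m→p; n (Alice) has n→p.
A3 = A2; e.g. f (Bob) can still go to g. Fixed point.
n ∈ A2, so Alice can force the target.

Alice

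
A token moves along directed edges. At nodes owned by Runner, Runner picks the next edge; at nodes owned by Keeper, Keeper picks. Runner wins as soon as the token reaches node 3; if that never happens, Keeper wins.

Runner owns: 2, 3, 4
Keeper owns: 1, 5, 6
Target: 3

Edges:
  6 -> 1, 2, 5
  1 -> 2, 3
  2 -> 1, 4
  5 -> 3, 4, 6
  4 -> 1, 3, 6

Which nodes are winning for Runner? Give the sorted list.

A0 = {3}
A1: add {4} — 4 (Runner) has 4→3.
A2: add {2} — 2 (Runner) has 2→4.
A3: add {1} — 1 (Keeper): all of {2, 3} already in.
A4 = A3; e.g. 5 (Keeper) can still go to 6. Fixed point.
Runner's winning region = {1, 2, 3, 4}.

1, 2, 3, 4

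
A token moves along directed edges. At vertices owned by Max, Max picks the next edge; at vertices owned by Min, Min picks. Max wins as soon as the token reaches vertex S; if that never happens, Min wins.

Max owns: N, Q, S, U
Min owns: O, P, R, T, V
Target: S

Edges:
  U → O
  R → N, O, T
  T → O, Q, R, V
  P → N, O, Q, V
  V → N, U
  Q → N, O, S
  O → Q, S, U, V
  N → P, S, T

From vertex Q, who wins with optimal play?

A0 = {S}
A1: add {N, Q} — N (Max) has N→S; Q (Max) has Q→S.
A2 = A1; e.g. O (Min) can still go to U. Fixed point.
Q ∈ A1, so Max can force the target.

Max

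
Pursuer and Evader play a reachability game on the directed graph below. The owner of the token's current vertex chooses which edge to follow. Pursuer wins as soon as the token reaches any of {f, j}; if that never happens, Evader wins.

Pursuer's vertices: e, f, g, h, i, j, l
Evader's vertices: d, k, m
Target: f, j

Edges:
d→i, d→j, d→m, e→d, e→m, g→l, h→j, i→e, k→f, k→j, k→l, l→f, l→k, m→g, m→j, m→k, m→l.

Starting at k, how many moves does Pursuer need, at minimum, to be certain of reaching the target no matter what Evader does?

2

A0 = {f, j}
A1: add {h, l} — h (Pursuer) has h→j; l (Pursuer) has l→f.
A2: add {g, k} — g (Pursuer) has g→l; k (Evader): all of {f, j, l} already in.
k enters the attractor at level 2, so Pursuer can force the target in 2 moves from there.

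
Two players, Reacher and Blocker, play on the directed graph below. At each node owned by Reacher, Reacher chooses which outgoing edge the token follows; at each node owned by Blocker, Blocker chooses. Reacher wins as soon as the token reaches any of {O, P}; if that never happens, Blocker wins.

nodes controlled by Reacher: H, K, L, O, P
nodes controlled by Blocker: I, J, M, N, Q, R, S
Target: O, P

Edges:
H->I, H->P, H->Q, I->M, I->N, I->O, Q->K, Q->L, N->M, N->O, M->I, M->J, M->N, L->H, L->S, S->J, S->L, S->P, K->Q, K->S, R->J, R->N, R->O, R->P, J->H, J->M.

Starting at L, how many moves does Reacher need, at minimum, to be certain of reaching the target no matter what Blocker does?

2

A0 = {O, P}
A1: add {H} — H (Reacher) has H→P.
A2: add {L} — L (Reacher) has L→H.
A3 = A2; e.g. I (Blocker) can still go to M. Fixed point.
L enters the attractor at level 2, so Reacher can force the target in 2 moves from there.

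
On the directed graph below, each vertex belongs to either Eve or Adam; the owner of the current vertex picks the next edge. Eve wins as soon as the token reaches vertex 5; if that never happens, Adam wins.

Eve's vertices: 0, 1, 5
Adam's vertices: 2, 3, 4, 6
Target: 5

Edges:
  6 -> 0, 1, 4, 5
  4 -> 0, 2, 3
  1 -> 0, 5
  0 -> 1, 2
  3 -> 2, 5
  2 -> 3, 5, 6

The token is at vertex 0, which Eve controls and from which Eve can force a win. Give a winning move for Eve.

1

A0 = {5}
A1: add {1} — 1 (Eve) has 1→5.
A2: add {0} — 0 (Eve) has 0→1.
A3 = A2; e.g. 2 (Adam) can still go to 3. Fixed point.
From 0, successor 1 is in the attractor (rank 1); the other successor 2 is not.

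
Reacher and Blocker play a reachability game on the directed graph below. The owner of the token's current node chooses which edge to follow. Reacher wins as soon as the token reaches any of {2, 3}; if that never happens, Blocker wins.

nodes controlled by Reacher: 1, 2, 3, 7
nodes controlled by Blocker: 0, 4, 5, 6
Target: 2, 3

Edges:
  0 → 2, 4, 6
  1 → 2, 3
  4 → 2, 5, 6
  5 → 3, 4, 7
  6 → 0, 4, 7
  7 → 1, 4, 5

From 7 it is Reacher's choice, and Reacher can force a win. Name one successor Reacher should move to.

A0 = {2, 3}
A1: add {1} — 1 (Reacher) has 1→2.
A2: add {7} — 7 (Reacher) has 7→1.
A3 = A2; e.g. 0 (Blocker) can still go to 4. Fixed point.
From 7, successor 1 is in the attractor (rank 1); the other successors 4, 5 are not.

1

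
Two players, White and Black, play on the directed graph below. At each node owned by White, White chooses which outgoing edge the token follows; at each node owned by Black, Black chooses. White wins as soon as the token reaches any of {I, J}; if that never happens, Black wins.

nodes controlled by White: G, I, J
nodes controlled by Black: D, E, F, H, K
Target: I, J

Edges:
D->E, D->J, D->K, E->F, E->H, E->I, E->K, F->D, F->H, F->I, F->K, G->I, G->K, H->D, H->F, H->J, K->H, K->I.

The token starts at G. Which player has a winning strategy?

White

A0 = {I, J}
A1: add {G} — G (White) has G→I.
A2 = A1; e.g. D (Black) can still go to E. Fixed point.
G ∈ A1, so White can force the target.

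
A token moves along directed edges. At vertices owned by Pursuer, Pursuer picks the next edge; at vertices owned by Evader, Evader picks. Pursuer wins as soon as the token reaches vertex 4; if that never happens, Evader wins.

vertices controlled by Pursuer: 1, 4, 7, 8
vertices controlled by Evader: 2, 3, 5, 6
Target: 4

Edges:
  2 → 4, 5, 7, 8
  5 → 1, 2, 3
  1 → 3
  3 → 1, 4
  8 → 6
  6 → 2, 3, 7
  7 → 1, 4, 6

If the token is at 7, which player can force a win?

A0 = {4}
A1: add {7} — 7 (Pursuer) has 7→4.
A2 = A1; e.g. 1 (Pursuer) has no edge into A1. Fixed point.
7 ∈ A1, so Pursuer can force the target.

Pursuer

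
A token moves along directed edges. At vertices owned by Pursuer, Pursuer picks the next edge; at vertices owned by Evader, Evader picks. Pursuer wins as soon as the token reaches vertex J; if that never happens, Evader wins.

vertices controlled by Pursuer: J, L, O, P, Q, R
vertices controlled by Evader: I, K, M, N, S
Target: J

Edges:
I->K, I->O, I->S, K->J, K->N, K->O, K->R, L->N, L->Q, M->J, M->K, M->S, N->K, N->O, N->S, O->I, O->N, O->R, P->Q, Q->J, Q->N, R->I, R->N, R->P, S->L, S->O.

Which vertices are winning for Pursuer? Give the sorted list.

J, L, O, P, Q, R, S

A0 = {J}
A1: add {Q} — Q (Pursuer) has Q→J.
A2: add {L, P} — L (Pursuer) has L→Q; P (Pursuer) has P→Q.
A3: add {R} — R (Pursuer) has R→P.
A4: add {O} — O (Pursuer) has O→R.
A5: add {S} — S (Evader): all of {L, O} already in.
A6 = A5; e.g. I (Evader) can still go to K. Fixed point.
Pursuer's winning region = {J, L, O, P, Q, R, S}.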